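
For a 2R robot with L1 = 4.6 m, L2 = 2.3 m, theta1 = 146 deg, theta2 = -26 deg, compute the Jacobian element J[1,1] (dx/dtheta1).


J[1,1] = -L1*sin(t1) - L2*sin(t1+t2)
= -4.6*sin(146) - 2.3*sin(120)
= -4.5641


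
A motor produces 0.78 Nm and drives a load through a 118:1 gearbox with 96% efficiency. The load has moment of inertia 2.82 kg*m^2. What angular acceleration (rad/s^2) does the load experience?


tau_out = tau_motor * N * eta
= 0.78 * 118 * 0.96 = 88.3584 Nm
alpha = tau_out / I = 88.3584 / 2.82
= 31.3328 rad/s^2


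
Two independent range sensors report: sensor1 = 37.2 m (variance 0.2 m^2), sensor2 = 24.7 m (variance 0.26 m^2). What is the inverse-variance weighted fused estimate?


w1 = (1/var1) / (1/var1 + 1/var2)
   = 5.0 / (5.0 + 3.8462) = 0.5652
w2 = 1 - w1 = 0.4348
fused = w1*s1 + w2*s2 = 21.0261 + 10.7391
= 31.7652 m


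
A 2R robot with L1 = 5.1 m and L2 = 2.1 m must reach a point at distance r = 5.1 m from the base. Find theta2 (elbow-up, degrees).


cos(theta2) = (r^2 - L1^2 - L2^2) / (2*L1*L2)
cos(theta2) = (26.01 - 26.01 - 4.41) / 21.42
cos(theta2) = -0.205882
theta2 = 101.8812 degrees


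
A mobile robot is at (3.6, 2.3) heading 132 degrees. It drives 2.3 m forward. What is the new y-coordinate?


y_new = y0 + d*sin(theta)
= 2.3 + 2.3*sin(132)
= 2.3 + 1.7092
= 4.0092


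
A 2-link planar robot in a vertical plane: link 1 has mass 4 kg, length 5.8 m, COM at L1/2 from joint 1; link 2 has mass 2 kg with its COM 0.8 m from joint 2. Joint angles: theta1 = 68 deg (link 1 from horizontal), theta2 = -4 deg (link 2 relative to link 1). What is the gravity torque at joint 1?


Horizontal distance from joint 1 to link-1 COM:
  x_c1 = (L1/2)*cos(t1) = 2.9 * 0.3746 = 1.0864 m
Horizontal distance from joint 1 to link-2 COM:
  x_c2 = L1*cos(t1) + Lc2*cos(t1+t2)
       = 5.8*0.3746 + 0.8*0.4384 = 2.5234 m
tau1 = m1*g*x_c1 + m2*g*x_c2
     = 4*9.81*1.0864 + 2*9.81*2.5234
     = 42.6287 + 49.5094
     = 92.1381 Nm


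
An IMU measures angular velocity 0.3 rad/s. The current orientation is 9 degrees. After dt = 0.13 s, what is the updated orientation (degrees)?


delta_theta = w * dt = 0.3 * 0.13 = 0.039 rad
= 2.2345 deg
theta_new = 9 + 2.2345 = 11.2345 deg


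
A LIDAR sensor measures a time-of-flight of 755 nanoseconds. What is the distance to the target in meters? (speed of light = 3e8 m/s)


tof = 755 ns = 7.55e-07 s
dist = c * tof / 2
= 3e8 * 7.55e-07 / 2
= 113.25 m


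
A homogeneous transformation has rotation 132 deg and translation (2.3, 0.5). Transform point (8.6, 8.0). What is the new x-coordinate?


x' = cos(theta)*px - sin(theta)*py + tx
= -0.6691*8.6 - 0.7431*8.0 + 2.3
= -9.3997


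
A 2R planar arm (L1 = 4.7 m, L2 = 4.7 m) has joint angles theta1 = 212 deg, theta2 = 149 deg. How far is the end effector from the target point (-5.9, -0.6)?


End effector via forward kinematics:
x = L1*cos(t1) + L2*cos(t1+t2) = 0.7135
y = L1*sin(t1) + L2*sin(t1+t2) = -2.4086
Distance to target:
d = sqrt((-5.9 - 0.7135)^2 + (-0.6 - -2.4086)^2)
= sqrt(43.7378 + 3.271)
= 6.8563 m


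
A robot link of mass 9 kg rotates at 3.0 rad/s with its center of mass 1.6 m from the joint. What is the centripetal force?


F = m * omega^2 * r
= 9 * 3.0^2 * 1.6
= 9 * 9.0 * 1.6
= 129.6 N


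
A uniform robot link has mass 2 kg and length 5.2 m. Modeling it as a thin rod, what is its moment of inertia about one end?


I = (1/3) * m * L^2
= (1/3) * 2 * 5.2^2
= 0.333333 * 2 * 27.04
= 18.0267 kg*m^2


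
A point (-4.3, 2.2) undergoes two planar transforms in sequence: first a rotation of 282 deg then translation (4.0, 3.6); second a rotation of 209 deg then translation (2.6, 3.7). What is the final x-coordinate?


After transform 1:
x1 = cos(282)*-4.3 - sin(282)*2.2 + 4.0 = 5.2579
y1 = sin(282)*-4.3 + cos(282)*2.2 + 3.6 = 8.2634
After transform 2:
x2 = cos(209)*5.2579 - sin(209)*8.2634 + 2.6
= 2.0075


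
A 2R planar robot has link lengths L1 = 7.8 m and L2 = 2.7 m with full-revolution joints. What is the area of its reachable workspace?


r_max = L1 + L2 = 10.5 m
r_min = |L1 - L2| = 5.1 m
Area = pi*(r_max^2 - r_min^2)
= pi*(110.25 - 26.01)
= pi * 84.24
= 264.6478 m^2


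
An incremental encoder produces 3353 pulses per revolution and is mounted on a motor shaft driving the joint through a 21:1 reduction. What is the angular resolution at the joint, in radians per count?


counts per rev = 3353
effective counts at joint = 3353 * 21 = 70413
resolution = 2*pi / 70413
= 8.9233e-05 rad/count


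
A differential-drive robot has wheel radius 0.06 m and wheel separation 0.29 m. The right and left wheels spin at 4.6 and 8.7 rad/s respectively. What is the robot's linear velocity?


vR = r*wR = 0.06*4.6 = 0.276 m/s
vL = r*wL = 0.06*8.7 = 0.522 m/s
v = (vR+vL)/2 = 0.399 m/s
omega = (vR-vL)/L = -0.8483 rad/s
linear velocity = 0.399 m/s


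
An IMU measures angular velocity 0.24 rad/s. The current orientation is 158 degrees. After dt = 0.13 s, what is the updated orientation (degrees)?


delta_theta = w * dt = 0.24 * 0.13 = 0.0312 rad
= 1.7876 deg
theta_new = 158 + 1.7876 = 159.7876 deg


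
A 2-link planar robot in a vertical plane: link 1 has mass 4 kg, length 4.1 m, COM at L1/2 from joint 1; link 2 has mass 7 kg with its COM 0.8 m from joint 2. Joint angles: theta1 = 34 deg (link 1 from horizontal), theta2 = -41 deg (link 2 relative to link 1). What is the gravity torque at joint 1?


Horizontal distance from joint 1 to link-1 COM:
  x_c1 = (L1/2)*cos(t1) = 2.05 * 0.829 = 1.6995 m
Horizontal distance from joint 1 to link-2 COM:
  x_c2 = L1*cos(t1) + Lc2*cos(t1+t2)
       = 4.1*0.829 + 0.8*0.9925 = 4.1931 m
tau1 = m1*g*x_c1 + m2*g*x_c2
     = 4*9.81*1.6995 + 7*9.81*4.1931
     = 66.6894 + 287.9396
     = 354.629 Nm


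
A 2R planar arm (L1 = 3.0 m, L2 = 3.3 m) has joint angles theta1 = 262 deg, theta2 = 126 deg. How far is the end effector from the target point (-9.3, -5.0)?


End effector via forward kinematics:
x = L1*cos(t1) + L2*cos(t1+t2) = 2.4962
y = L1*sin(t1) + L2*sin(t1+t2) = -1.4215
Distance to target:
d = sqrt((-9.3 - 2.4962)^2 + (-5.0 - -1.4215)^2)
= sqrt(139.1505 + 12.8053)
= 12.327 m


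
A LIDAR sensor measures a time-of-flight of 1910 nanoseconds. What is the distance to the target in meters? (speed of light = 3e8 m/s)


tof = 1910 ns = 1.91e-06 s
dist = c * tof / 2
= 3e8 * 1.91e-06 / 2
= 286.5 m


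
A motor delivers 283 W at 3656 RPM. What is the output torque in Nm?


omega = 3656 * 2*pi/60 = 382.8554 rad/s
tau = P / omega = 283 / 382.8554
= 0.7392 Nm


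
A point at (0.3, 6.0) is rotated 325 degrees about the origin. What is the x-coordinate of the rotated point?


x' = x*cos(theta) - y*sin(theta)
cos(325 deg) = 0.8192, sin(325 deg) = -0.5736
x' = 0.3 * 0.8192 - 6.0 * -0.5736
= 0.2457 - -3.4415
= 3.6872


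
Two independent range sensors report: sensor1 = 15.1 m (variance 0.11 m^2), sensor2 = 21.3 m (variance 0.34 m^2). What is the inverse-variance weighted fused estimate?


w1 = (1/var1) / (1/var1 + 1/var2)
   = 9.0909 / (9.0909 + 2.9412) = 0.7556
w2 = 1 - w1 = 0.2444
fused = w1*s1 + w2*s2 = 11.4089 + 5.2067
= 16.6156 m


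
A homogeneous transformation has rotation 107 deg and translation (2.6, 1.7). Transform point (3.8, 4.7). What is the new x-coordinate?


x' = cos(theta)*px - sin(theta)*py + tx
= -0.2924*3.8 - 0.9563*4.7 + 2.6
= -3.0056


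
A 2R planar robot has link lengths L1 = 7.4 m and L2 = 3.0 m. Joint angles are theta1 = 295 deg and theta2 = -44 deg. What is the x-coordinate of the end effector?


Convert angles to radians: theta1 = 5.1487, theta2 = -0.7679
x = L1*cos(theta1) + L2*cos(theta1+theta2)
x = 3.1274 + -0.9767
x = 2.1507


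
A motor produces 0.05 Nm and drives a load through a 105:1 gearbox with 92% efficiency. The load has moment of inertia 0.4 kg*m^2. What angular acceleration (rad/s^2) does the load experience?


tau_out = tau_motor * N * eta
= 0.05 * 105 * 0.92 = 4.83 Nm
alpha = tau_out / I = 4.83 / 0.4
= 12.075 rad/s^2


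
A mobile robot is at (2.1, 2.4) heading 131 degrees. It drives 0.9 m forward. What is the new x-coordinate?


x_new = x0 + d*cos(theta)
= 2.1 + 0.9*cos(131)
= 2.1 + -0.5905
= 1.5095


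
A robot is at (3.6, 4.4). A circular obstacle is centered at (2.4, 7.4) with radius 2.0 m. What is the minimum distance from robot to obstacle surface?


center_dist = sqrt((3.6-2.4)^2 + (4.4-7.4)^2)
= sqrt(1.44 + 9.0)
= 3.2311
min_dist = center_dist - radius = 3.2311 - 2.0 = 1.2311 m


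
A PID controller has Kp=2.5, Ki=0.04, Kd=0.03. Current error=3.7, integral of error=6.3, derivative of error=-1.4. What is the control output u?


u = Kp*e + Ki*int(e) + Kd*de/dt
= 2.5*3.7 + 0.04*6.3 + 0.03*(-1.4)
= 9.25 + 0.252 + -0.042
= 9.46


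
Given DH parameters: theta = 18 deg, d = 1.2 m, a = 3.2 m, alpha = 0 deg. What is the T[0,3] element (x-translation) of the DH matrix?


T[0,3] = a * cos(theta)
= 3.2 * cos(18 deg)
= 3.2 * 0.9511
= 3.0434


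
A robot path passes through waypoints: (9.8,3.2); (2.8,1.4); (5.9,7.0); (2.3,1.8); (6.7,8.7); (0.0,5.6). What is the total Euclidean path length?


Segment lengths:
  seg1 = sqrt((-7.0)^2 + (-1.8)^2) = 7.2277
  seg2 = sqrt((3.1)^2 + (5.6)^2) = 6.4008
  seg3 = sqrt((-3.6)^2 + (-5.2)^2) = 6.3246
  seg4 = sqrt((4.4)^2 + (6.9)^2) = 8.1835
  seg5 = sqrt((-6.7)^2 + (-3.1)^2) = 7.3824
Total = 35.519


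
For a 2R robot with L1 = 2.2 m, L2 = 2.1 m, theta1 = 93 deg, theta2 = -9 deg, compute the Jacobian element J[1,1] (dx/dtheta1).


J[1,1] = -L1*sin(t1) - L2*sin(t1+t2)
= -2.2*sin(93) - 2.1*sin(84)
= -4.2855


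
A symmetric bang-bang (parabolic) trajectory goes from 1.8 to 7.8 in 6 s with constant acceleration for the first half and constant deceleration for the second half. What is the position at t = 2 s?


Symmetric rest-to-rest: each phase covers (pf-p0)/2 in time T/2. 0.5*a*(T/2)^2 = (pf-p0)/2 => a = 4*(pf-p0)/T^2
a = 4*(7.8-1.8)/6^2 = 0.6667
t = 2 is in the acceleration phase (t <= T/2).
p = p0 + 0.5*a*t^2 = 1.8 + 0.5*0.6667*2^2
= 3.1333


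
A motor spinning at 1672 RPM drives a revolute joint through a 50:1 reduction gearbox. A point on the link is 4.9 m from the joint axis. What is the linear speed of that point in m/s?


omega_motor = 1672 * 2*pi/60 = 175.0914 rad/s
omega_joint = omega_motor / 50 = 3.5018 rad/s
v = omega_joint * r = 3.5018 * 4.9
= 17.159 m/s


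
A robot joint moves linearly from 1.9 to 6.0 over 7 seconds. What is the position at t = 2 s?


s = t/T = 2/7 = 0.2857
p(t) = p0 + (pf-p0)*s
= 1.9 + (6.0 - 1.9) * 0.2857
= 3.0714


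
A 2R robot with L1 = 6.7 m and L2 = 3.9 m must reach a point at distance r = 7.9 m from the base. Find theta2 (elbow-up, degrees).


cos(theta2) = (r^2 - L1^2 - L2^2) / (2*L1*L2)
cos(theta2) = (62.41 - 44.89 - 15.21) / 52.26
cos(theta2) = 0.044202
theta2 = 87.4666 degrees


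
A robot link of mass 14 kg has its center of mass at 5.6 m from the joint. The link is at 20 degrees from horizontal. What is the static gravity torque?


tau = m*g*L*cos(angle)
= 14 * 9.81 * 5.6 * cos(20 deg)
= 14 * 9.81 * 5.6 * 0.9397
= 722.7214 Nm


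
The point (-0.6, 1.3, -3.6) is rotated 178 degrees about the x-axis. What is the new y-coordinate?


Rotation about x-axis: y' = y*cos(theta) - z*sin(theta)
= 1.3 * -0.9994 - -3.6 * 0.0349
= -1.1736


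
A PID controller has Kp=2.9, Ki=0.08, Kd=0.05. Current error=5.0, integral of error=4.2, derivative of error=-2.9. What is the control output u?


u = Kp*e + Ki*int(e) + Kd*de/dt
= 2.9*5.0 + 0.08*4.2 + 0.05*(-2.9)
= 14.5 + 0.336 + -0.145
= 14.691


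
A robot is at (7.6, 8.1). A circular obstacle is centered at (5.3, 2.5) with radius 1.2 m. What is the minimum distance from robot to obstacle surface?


center_dist = sqrt((7.6-5.3)^2 + (8.1-2.5)^2)
= sqrt(5.29 + 31.36)
= 6.0539
min_dist = center_dist - radius = 6.0539 - 1.2 = 4.8539 m


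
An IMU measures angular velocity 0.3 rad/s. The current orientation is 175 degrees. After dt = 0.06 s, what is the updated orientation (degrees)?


delta_theta = w * dt = 0.3 * 0.06 = 0.018 rad
= 1.0313 deg
theta_new = 175 + 1.0313 = 176.0313 deg


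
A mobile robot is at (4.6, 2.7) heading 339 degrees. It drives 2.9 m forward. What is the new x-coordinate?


x_new = x0 + d*cos(theta)
= 4.6 + 2.9*cos(339)
= 4.6 + 2.7074
= 7.3074


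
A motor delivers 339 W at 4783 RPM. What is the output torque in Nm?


omega = 4783 * 2*pi/60 = 500.8746 rad/s
tau = P / omega = 339 / 500.8746
= 0.6768 Nm


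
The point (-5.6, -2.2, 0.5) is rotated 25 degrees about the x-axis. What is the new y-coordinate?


Rotation about x-axis: y' = y*cos(theta) - z*sin(theta)
= -2.2 * 0.9063 - 0.5 * 0.4226
= -2.2052


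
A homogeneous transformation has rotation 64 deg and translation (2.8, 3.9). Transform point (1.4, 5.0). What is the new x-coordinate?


x' = cos(theta)*px - sin(theta)*py + tx
= 0.4384*1.4 - 0.8988*5.0 + 2.8
= -1.0803


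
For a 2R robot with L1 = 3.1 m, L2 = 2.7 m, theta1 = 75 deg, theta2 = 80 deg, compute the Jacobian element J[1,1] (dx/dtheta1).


J[1,1] = -L1*sin(t1) - L2*sin(t1+t2)
= -3.1*sin(75) - 2.7*sin(155)
= -4.1354


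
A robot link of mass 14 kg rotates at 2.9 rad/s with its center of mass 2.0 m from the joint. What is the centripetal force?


F = m * omega^2 * r
= 14 * 2.9^2 * 2.0
= 14 * 8.41 * 2.0
= 235.48 N


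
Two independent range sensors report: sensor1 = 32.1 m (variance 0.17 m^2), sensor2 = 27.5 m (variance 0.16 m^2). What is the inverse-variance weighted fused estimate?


w1 = (1/var1) / (1/var1 + 1/var2)
   = 5.8824 / (5.8824 + 6.25) = 0.4848
w2 = 1 - w1 = 0.5152
fused = w1*s1 + w2*s2 = 15.5636 + 14.1667
= 29.7303 m


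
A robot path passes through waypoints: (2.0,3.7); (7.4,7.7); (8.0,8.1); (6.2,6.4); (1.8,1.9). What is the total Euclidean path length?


Segment lengths:
  seg1 = sqrt((5.4)^2 + (4.0)^2) = 6.7201
  seg2 = sqrt((0.6)^2 + (0.4)^2) = 0.7211
  seg3 = sqrt((-1.8)^2 + (-1.7)^2) = 2.4759
  seg4 = sqrt((-4.4)^2 + (-4.5)^2) = 6.2936
Total = 16.2108


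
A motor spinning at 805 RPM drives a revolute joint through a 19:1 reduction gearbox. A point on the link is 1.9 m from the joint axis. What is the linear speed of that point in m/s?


omega_motor = 805 * 2*pi/60 = 84.2994 rad/s
omega_joint = omega_motor / 19 = 4.4368 rad/s
v = omega_joint * r = 4.4368 * 1.9
= 8.4299 m/s


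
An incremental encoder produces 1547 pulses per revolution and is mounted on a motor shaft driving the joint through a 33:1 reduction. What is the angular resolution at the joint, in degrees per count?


counts per rev = 1547
effective counts at joint = 1547 * 33 = 51051
resolution = 360 / 51051
= 0.0071 deg/count


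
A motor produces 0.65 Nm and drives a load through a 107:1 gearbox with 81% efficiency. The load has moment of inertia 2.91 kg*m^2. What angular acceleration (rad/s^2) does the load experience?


tau_out = tau_motor * N * eta
= 0.65 * 107 * 0.81 = 56.3355 Nm
alpha = tau_out / I = 56.3355 / 2.91
= 19.3593 rad/s^2


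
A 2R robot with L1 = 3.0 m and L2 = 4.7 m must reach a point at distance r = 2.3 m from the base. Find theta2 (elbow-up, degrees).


cos(theta2) = (r^2 - L1^2 - L2^2) / (2*L1*L2)
cos(theta2) = (5.29 - 9.0 - 22.09) / 28.2
cos(theta2) = -0.914894
theta2 = 156.1906 degrees


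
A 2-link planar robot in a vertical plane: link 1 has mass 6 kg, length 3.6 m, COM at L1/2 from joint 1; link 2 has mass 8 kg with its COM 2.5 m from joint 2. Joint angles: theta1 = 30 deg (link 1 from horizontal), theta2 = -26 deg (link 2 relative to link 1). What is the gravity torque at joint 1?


Horizontal distance from joint 1 to link-1 COM:
  x_c1 = (L1/2)*cos(t1) = 1.8 * 0.866 = 1.5588 m
Horizontal distance from joint 1 to link-2 COM:
  x_c2 = L1*cos(t1) + Lc2*cos(t1+t2)
       = 3.6*0.866 + 2.5*0.9976 = 5.6116 m
tau1 = m1*g*x_c1 + m2*g*x_c2
     = 6*9.81*1.5588 + 8*9.81*5.6116
     = 91.7537 + 440.3985
     = 532.1522 Nm


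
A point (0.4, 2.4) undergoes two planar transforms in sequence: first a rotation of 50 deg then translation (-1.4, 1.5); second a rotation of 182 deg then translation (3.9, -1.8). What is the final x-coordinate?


After transform 1:
x1 = cos(50)*0.4 - sin(50)*2.4 + -1.4 = -2.9814
y1 = sin(50)*0.4 + cos(50)*2.4 + 1.5 = 3.3491
After transform 2:
x2 = cos(182)*-2.9814 - sin(182)*3.3491 + 3.9
= 6.9965


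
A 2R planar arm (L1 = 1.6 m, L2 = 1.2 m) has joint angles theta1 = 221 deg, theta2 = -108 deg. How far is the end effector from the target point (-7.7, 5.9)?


End effector via forward kinematics:
x = L1*cos(t1) + L2*cos(t1+t2) = -1.6764
y = L1*sin(t1) + L2*sin(t1+t2) = 0.0549
Distance to target:
d = sqrt((-7.7 - -1.6764)^2 + (5.9 - 0.0549)^2)
= sqrt(36.2836 + 34.1651)
= 8.3934 m


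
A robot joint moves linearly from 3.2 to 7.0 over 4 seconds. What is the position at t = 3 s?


s = t/T = 3/4 = 0.75
p(t) = p0 + (pf-p0)*s
= 3.2 + (7.0 - 3.2) * 0.75
= 6.05


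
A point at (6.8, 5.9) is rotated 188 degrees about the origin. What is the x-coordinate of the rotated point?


x' = x*cos(theta) - y*sin(theta)
cos(188 deg) = -0.9903, sin(188 deg) = -0.1392
x' = 6.8 * -0.9903 - 5.9 * -0.1392
= -6.7338 - -0.8211
= -5.9127


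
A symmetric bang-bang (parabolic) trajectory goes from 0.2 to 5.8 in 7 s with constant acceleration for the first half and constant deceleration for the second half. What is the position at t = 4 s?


Symmetric rest-to-rest: each phase covers (pf-p0)/2 in time T/2. 0.5*a*(T/2)^2 = (pf-p0)/2 => a = 4*(pf-p0)/T^2
a = 4*(5.8-0.2)/7^2 = 0.4571
t = 4 is in the deceleration phase (t > T/2).
p = pf - 0.5*a*(T-t)^2 = 5.8 - 0.5*0.4571*3^2
= 3.7429


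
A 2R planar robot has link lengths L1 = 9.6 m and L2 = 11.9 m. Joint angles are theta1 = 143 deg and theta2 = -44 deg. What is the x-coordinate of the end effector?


Convert angles to radians: theta1 = 2.4958, theta2 = -0.7679
x = L1*cos(theta1) + L2*cos(theta1+theta2)
x = -7.6669 + -1.8616
x = -9.5285


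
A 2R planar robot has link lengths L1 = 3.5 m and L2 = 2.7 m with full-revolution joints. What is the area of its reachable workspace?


r_max = L1 + L2 = 6.2 m
r_min = |L1 - L2| = 0.8 m
Area = pi*(r_max^2 - r_min^2)
= pi*(38.44 - 0.64)
= pi * 37.8
= 118.7522 m^2


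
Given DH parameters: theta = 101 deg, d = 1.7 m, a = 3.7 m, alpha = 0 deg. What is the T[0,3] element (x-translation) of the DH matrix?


T[0,3] = a * cos(theta)
= 3.7 * cos(101 deg)
= 3.7 * -0.1908
= -0.706


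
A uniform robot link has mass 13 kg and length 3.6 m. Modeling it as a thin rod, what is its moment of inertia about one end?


I = (1/3) * m * L^2
= (1/3) * 13 * 3.6^2
= 0.333333 * 13 * 12.96
= 56.16 kg*m^2


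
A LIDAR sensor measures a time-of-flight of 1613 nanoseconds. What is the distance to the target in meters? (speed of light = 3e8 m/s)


tof = 1613 ns = 1.613e-06 s
dist = c * tof / 2
= 3e8 * 1.613e-06 / 2
= 241.95 m


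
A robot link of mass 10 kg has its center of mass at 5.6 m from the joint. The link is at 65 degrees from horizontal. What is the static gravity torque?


tau = m*g*L*cos(angle)
= 10 * 9.81 * 5.6 * cos(65 deg)
= 10 * 9.81 * 5.6 * 0.4226
= 232.1696 Nm


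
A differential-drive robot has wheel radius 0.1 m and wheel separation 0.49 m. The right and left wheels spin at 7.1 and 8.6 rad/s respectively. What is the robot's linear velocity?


vR = r*wR = 0.1*7.1 = 0.71 m/s
vL = r*wL = 0.1*8.6 = 0.86 m/s
v = (vR+vL)/2 = 0.785 m/s
omega = (vR-vL)/L = -0.3061 rad/s
linear velocity = 0.785 m/s


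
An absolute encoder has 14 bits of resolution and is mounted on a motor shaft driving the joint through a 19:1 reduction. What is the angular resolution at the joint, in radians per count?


counts = 2^14 = 16384
effective counts at joint = 16384 * 19 = 311296
resolution = 2*pi / 311296
= 2.0184e-05 rad/count


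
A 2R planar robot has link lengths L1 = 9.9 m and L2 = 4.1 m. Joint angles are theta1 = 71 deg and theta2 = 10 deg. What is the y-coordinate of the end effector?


Convert angles to radians: theta1 = 1.2392, theta2 = 0.1745
y = L1*sin(theta1) + L2*sin(theta1+theta2)
y = 9.3606 + 4.0495
y = 13.4102


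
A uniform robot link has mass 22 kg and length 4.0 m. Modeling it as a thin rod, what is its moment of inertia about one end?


I = (1/3) * m * L^2
= (1/3) * 22 * 4.0^2
= 0.333333 * 22 * 16.0
= 117.3333 kg*m^2


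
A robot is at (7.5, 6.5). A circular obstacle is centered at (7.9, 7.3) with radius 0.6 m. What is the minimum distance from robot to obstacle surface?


center_dist = sqrt((7.5-7.9)^2 + (6.5-7.3)^2)
= sqrt(0.16 + 0.64)
= 0.8944
min_dist = center_dist - radius = 0.8944 - 0.6 = 0.2944 m


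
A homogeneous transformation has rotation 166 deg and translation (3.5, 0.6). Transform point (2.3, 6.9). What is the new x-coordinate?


x' = cos(theta)*px - sin(theta)*py + tx
= -0.9703*2.3 - 0.2419*6.9 + 3.5
= -0.4009


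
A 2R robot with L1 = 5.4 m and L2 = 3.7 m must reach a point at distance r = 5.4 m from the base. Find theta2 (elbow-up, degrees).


cos(theta2) = (r^2 - L1^2 - L2^2) / (2*L1*L2)
cos(theta2) = (29.16 - 29.16 - 13.69) / 39.96
cos(theta2) = -0.342593
theta2 = 110.0349 degrees


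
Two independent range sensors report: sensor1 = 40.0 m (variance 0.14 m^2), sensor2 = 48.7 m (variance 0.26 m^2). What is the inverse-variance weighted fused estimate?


w1 = (1/var1) / (1/var1 + 1/var2)
   = 7.1429 / (7.1429 + 3.8462) = 0.65
w2 = 1 - w1 = 0.35
fused = w1*s1 + w2*s2 = 26.0 + 17.045
= 43.045 m


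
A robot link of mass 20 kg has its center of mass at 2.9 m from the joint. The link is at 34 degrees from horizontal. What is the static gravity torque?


tau = m*g*L*cos(angle)
= 20 * 9.81 * 2.9 * cos(34 deg)
= 20 * 9.81 * 2.9 * 0.829
= 471.7058 Nm


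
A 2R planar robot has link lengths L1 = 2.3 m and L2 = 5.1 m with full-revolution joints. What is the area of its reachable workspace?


r_max = L1 + L2 = 7.4 m
r_min = |L1 - L2| = 2.8 m
Area = pi*(r_max^2 - r_min^2)
= pi*(54.76 - 7.84)
= pi * 46.92
= 147.4035 m^2


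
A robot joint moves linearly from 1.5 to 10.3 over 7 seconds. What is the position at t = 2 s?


s = t/T = 2/7 = 0.2857
p(t) = p0 + (pf-p0)*s
= 1.5 + (10.3 - 1.5) * 0.2857
= 4.0143


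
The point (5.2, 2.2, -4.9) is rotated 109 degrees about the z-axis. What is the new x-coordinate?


Rotation about z-axis: x' = x*cos(theta) - y*sin(theta)
= 5.2 * -0.3256 - 2.2 * 0.9455
= -3.7731


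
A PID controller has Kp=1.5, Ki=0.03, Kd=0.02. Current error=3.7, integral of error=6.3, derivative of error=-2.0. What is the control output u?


u = Kp*e + Ki*int(e) + Kd*de/dt
= 1.5*3.7 + 0.03*6.3 + 0.02*(-2.0)
= 5.55 + 0.189 + -0.04
= 5.699


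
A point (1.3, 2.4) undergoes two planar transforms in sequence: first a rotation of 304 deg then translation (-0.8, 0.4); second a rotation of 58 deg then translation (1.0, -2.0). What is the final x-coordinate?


After transform 1:
x1 = cos(304)*1.3 - sin(304)*2.4 + -0.8 = 1.9166
y1 = sin(304)*1.3 + cos(304)*2.4 + 0.4 = 0.6643
After transform 2:
x2 = cos(58)*1.9166 - sin(58)*0.6643 + 1.0
= 1.4523


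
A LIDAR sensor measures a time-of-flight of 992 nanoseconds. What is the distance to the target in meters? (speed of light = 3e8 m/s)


tof = 992 ns = 9.92e-07 s
dist = c * tof / 2
= 3e8 * 9.92e-07 / 2
= 148.8 m


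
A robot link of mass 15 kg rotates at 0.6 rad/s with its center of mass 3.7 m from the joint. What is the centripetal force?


F = m * omega^2 * r
= 15 * 0.6^2 * 3.7
= 15 * 0.36 * 3.7
= 19.98 N


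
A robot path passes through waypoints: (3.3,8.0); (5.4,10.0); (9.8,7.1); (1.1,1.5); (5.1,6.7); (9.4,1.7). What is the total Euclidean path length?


Segment lengths:
  seg1 = sqrt((2.1)^2 + (2.0)^2) = 2.9
  seg2 = sqrt((4.4)^2 + (-2.9)^2) = 5.2697
  seg3 = sqrt((-8.7)^2 + (-5.6)^2) = 10.3465
  seg4 = sqrt((4.0)^2 + (5.2)^2) = 6.5605
  seg5 = sqrt((4.3)^2 + (-5.0)^2) = 6.5947
Total = 31.6714


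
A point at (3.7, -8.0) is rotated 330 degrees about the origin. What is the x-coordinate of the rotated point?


x' = x*cos(theta) - y*sin(theta)
cos(330 deg) = 0.866, sin(330 deg) = -0.5
x' = 3.7 * 0.866 - -8.0 * -0.5
= 3.2043 - 4.0
= -0.7957


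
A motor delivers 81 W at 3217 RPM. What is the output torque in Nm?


omega = 3217 * 2*pi/60 = 336.8835 rad/s
tau = P / omega = 81 / 336.8835
= 0.2404 Nm


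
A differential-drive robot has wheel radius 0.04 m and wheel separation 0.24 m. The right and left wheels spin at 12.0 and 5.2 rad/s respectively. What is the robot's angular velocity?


vR = r*wR = 0.04*12.0 = 0.48 m/s
vL = r*wL = 0.04*5.2 = 0.208 m/s
v = (vR+vL)/2 = 0.344 m/s
omega = (vR-vL)/L = 1.1333 rad/s
angular velocity = 1.1333 rad/s


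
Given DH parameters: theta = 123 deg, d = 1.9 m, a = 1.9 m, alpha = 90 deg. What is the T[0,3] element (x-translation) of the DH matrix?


T[0,3] = a * cos(theta)
= 1.9 * cos(123 deg)
= 1.9 * -0.5446
= -1.0348


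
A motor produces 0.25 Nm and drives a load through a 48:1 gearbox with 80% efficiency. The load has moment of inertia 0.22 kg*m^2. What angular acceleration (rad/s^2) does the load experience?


tau_out = tau_motor * N * eta
= 0.25 * 48 * 0.8 = 9.6 Nm
alpha = tau_out / I = 9.6 / 0.22
= 43.6364 rad/s^2


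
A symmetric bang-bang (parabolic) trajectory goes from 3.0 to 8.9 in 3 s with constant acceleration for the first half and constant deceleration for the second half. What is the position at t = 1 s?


Symmetric rest-to-rest: each phase covers (pf-p0)/2 in time T/2. 0.5*a*(T/2)^2 = (pf-p0)/2 => a = 4*(pf-p0)/T^2
a = 4*(8.9-3.0)/3^2 = 2.6222
t = 1 is in the acceleration phase (t <= T/2).
p = p0 + 0.5*a*t^2 = 3.0 + 0.5*2.6222*1^2
= 4.3111


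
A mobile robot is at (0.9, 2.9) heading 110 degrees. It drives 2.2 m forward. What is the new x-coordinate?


x_new = x0 + d*cos(theta)
= 0.9 + 2.2*cos(110)
= 0.9 + -0.7524
= 0.1476


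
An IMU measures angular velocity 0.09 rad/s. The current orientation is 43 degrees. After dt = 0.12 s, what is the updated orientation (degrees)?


delta_theta = w * dt = 0.09 * 0.12 = 0.0108 rad
= 0.6188 deg
theta_new = 43 + 0.6188 = 43.6188 deg


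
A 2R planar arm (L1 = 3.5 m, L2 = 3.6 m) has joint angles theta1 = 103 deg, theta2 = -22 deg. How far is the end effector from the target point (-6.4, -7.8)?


End effector via forward kinematics:
x = L1*cos(t1) + L2*cos(t1+t2) = -0.2242
y = L1*sin(t1) + L2*sin(t1+t2) = 6.966
Distance to target:
d = sqrt((-6.4 - -0.2242)^2 + (-7.8 - 6.966)^2)
= sqrt(38.1409 + 218.034)
= 16.0055 m


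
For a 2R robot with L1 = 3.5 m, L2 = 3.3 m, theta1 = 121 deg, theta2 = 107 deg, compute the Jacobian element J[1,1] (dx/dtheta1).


J[1,1] = -L1*sin(t1) - L2*sin(t1+t2)
= -3.5*sin(121) - 3.3*sin(228)
= -0.5477


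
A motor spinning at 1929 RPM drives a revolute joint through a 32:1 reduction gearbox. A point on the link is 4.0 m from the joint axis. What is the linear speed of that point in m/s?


omega_motor = 1929 * 2*pi/60 = 202.0044 rad/s
omega_joint = omega_motor / 32 = 6.3126 rad/s
v = omega_joint * r = 6.3126 * 4.0
= 25.2506 m/s


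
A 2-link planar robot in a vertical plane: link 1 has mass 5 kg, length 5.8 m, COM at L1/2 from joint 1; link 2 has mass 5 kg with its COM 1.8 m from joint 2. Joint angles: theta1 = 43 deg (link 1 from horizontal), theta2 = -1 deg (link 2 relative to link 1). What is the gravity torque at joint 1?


Horizontal distance from joint 1 to link-1 COM:
  x_c1 = (L1/2)*cos(t1) = 2.9 * 0.7314 = 2.1209 m
Horizontal distance from joint 1 to link-2 COM:
  x_c2 = L1*cos(t1) + Lc2*cos(t1+t2)
       = 5.8*0.7314 + 1.8*0.7431 = 5.5795 m
tau1 = m1*g*x_c1 + m2*g*x_c2
     = 5*9.81*2.1209 + 5*9.81*5.5795
     = 104.0314 + 273.6751
     = 377.7065 Nm


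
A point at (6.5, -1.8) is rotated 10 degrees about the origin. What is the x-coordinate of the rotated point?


x' = x*cos(theta) - y*sin(theta)
cos(10 deg) = 0.9848, sin(10 deg) = 0.1736
x' = 6.5 * 0.9848 - -1.8 * 0.1736
= 6.4013 - -0.3126
= 6.7138


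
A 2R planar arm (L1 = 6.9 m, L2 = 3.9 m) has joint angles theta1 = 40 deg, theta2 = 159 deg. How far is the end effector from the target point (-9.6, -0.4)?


End effector via forward kinematics:
x = L1*cos(t1) + L2*cos(t1+t2) = 1.5982
y = L1*sin(t1) + L2*sin(t1+t2) = 3.1655
Distance to target:
d = sqrt((-9.6 - 1.5982)^2 + (-0.4 - 3.1655)^2)
= sqrt(125.3993 + 12.7129)
= 11.7521 m


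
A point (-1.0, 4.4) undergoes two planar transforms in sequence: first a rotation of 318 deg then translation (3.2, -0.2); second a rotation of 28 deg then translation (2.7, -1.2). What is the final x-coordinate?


After transform 1:
x1 = cos(318)*-1.0 - sin(318)*4.4 + 3.2 = 5.401
y1 = sin(318)*-1.0 + cos(318)*4.4 + -0.2 = 3.739
After transform 2:
x2 = cos(28)*5.401 - sin(28)*3.739 + 2.7
= 5.7135


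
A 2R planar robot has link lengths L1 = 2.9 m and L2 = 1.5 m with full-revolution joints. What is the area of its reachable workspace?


r_max = L1 + L2 = 4.4 m
r_min = |L1 - L2| = 1.4 m
Area = pi*(r_max^2 - r_min^2)
= pi*(19.36 - 1.96)
= pi * 17.4
= 54.6637 m^2


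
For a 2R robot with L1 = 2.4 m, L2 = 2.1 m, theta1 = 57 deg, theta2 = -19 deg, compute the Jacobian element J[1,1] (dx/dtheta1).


J[1,1] = -L1*sin(t1) - L2*sin(t1+t2)
= -2.4*sin(57) - 2.1*sin(38)
= -3.3057


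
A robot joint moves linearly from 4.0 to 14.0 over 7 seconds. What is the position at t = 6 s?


s = t/T = 6/7 = 0.8571
p(t) = p0 + (pf-p0)*s
= 4.0 + (14.0 - 4.0) * 0.8571
= 12.5714


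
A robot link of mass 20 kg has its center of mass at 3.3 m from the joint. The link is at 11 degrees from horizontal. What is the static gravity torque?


tau = m*g*L*cos(angle)
= 20 * 9.81 * 3.3 * cos(11 deg)
= 20 * 9.81 * 3.3 * 0.9816
= 635.5643 Nm


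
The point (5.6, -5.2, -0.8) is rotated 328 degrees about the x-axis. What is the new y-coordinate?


Rotation about x-axis: y' = y*cos(theta) - z*sin(theta)
= -5.2 * 0.848 - -0.8 * -0.5299
= -4.8338


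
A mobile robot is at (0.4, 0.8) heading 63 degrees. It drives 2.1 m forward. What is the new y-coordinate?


y_new = y0 + d*sin(theta)
= 0.8 + 2.1*sin(63)
= 0.8 + 1.8711
= 2.6711


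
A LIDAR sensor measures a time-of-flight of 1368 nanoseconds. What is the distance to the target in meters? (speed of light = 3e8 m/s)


tof = 1368 ns = 1.368e-06 s
dist = c * tof / 2
= 3e8 * 1.368e-06 / 2
= 205.2 m


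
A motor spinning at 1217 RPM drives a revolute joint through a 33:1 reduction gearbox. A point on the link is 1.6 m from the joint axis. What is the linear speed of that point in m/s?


omega_motor = 1217 * 2*pi/60 = 127.4439 rad/s
omega_joint = omega_motor / 33 = 3.8619 rad/s
v = omega_joint * r = 3.8619 * 1.6
= 6.1791 m/s


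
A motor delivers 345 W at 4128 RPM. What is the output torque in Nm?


omega = 4128 * 2*pi/60 = 432.2831 rad/s
tau = P / omega = 345 / 432.2831
= 0.7981 Nm


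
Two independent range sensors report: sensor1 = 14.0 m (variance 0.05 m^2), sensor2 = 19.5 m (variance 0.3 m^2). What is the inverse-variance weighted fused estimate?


w1 = (1/var1) / (1/var1 + 1/var2)
   = 20.0 / (20.0 + 3.3333) = 0.8571
w2 = 1 - w1 = 0.1429
fused = w1*s1 + w2*s2 = 12.0 + 2.7857
= 14.7857 m


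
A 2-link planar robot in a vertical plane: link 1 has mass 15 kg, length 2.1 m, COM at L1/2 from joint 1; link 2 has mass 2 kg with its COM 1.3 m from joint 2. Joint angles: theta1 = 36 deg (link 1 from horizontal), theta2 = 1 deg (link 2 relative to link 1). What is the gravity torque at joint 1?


Horizontal distance from joint 1 to link-1 COM:
  x_c1 = (L1/2)*cos(t1) = 1.05 * 0.809 = 0.8495 m
Horizontal distance from joint 1 to link-2 COM:
  x_c2 = L1*cos(t1) + Lc2*cos(t1+t2)
       = 2.1*0.809 + 1.3*0.7986 = 2.7372 m
tau1 = m1*g*x_c1 + m2*g*x_c2
     = 15*9.81*0.8495 + 2*9.81*2.7372
     = 124.9992 + 53.7031
     = 178.7023 Nm


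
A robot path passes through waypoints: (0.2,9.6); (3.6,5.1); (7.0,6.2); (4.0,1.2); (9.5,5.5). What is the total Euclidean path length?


Segment lengths:
  seg1 = sqrt((3.4)^2 + (-4.5)^2) = 5.64
  seg2 = sqrt((3.4)^2 + (1.1)^2) = 3.5735
  seg3 = sqrt((-3.0)^2 + (-5.0)^2) = 5.831
  seg4 = sqrt((5.5)^2 + (4.3)^2) = 6.9814
Total = 22.0259


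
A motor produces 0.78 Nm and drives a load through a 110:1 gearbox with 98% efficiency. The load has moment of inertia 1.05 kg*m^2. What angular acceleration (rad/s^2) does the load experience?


tau_out = tau_motor * N * eta
= 0.78 * 110 * 0.98 = 84.084 Nm
alpha = tau_out / I = 84.084 / 1.05
= 80.08 rad/s^2


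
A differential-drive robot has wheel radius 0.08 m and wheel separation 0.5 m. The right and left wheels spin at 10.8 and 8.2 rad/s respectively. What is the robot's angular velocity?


vR = r*wR = 0.08*10.8 = 0.864 m/s
vL = r*wL = 0.08*8.2 = 0.656 m/s
v = (vR+vL)/2 = 0.76 m/s
omega = (vR-vL)/L = 0.416 rad/s
angular velocity = 0.416 rad/s


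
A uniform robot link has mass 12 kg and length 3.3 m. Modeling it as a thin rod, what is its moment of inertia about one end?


I = (1/3) * m * L^2
= (1/3) * 12 * 3.3^2
= 0.333333 * 12 * 10.89
= 43.56 kg*m^2


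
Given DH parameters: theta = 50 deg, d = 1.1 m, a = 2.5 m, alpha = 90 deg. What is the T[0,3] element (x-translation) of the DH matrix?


T[0,3] = a * cos(theta)
= 2.5 * cos(50 deg)
= 2.5 * 0.6428
= 1.607


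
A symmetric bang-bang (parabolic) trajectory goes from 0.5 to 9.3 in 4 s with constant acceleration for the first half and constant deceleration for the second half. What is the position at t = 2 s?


Symmetric rest-to-rest: each phase covers (pf-p0)/2 in time T/2. 0.5*a*(T/2)^2 = (pf-p0)/2 => a = 4*(pf-p0)/T^2
a = 4*(9.3-0.5)/4^2 = 2.2
t = 2 is in the acceleration phase (t <= T/2).
p = p0 + 0.5*a*t^2 = 0.5 + 0.5*2.2*2^2
= 4.9


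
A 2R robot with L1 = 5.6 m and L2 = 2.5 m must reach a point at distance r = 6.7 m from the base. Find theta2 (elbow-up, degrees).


cos(theta2) = (r^2 - L1^2 - L2^2) / (2*L1*L2)
cos(theta2) = (44.89 - 31.36 - 6.25) / 28.0
cos(theta2) = 0.26
theta2 = 74.9299 degrees


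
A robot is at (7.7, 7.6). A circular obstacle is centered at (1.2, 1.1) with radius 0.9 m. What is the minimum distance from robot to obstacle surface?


center_dist = sqrt((7.7-1.2)^2 + (7.6-1.1)^2)
= sqrt(42.25 + 42.25)
= 9.1924
min_dist = center_dist - radius = 9.1924 - 0.9 = 8.2924 m


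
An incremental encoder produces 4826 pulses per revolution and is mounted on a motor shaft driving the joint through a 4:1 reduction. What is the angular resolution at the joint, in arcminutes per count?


counts per rev = 4826
effective counts at joint = 4826 * 4 = 19304
resolution = 360*60 / 19304
= 1.1189 arcmin/count


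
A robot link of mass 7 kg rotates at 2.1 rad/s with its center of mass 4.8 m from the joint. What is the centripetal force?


F = m * omega^2 * r
= 7 * 2.1^2 * 4.8
= 7 * 4.41 * 4.8
= 148.176 N


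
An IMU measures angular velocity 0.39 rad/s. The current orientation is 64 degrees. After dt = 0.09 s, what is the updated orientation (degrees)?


delta_theta = w * dt = 0.39 * 0.09 = 0.0351 rad
= 2.0111 deg
theta_new = 64 + 2.0111 = 66.0111 deg


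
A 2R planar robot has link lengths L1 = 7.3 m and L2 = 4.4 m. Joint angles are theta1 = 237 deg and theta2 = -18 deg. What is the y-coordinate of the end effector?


Convert angles to radians: theta1 = 4.1364, theta2 = -0.3142
y = L1*sin(theta1) + L2*sin(theta1+theta2)
y = -6.1223 + -2.769
y = -8.8913


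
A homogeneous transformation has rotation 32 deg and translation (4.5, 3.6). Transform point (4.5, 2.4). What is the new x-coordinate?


x' = cos(theta)*px - sin(theta)*py + tx
= 0.848*4.5 - 0.5299*2.4 + 4.5
= 7.0444


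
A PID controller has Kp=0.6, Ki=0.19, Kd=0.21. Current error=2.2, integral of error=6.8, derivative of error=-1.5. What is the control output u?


u = Kp*e + Ki*int(e) + Kd*de/dt
= 0.6*2.2 + 0.19*6.8 + 0.21*(-1.5)
= 1.32 + 1.292 + -0.315
= 2.297


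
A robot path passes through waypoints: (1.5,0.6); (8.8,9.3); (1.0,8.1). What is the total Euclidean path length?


Segment lengths:
  seg1 = sqrt((7.3)^2 + (8.7)^2) = 11.3569
  seg2 = sqrt((-7.8)^2 + (-1.2)^2) = 7.8918
Total = 19.2487


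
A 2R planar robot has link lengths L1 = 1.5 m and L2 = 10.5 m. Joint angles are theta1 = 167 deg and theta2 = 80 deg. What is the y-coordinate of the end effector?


Convert angles to radians: theta1 = 2.9147, theta2 = 1.3963
y = L1*sin(theta1) + L2*sin(theta1+theta2)
y = 0.3374 + -9.6653
y = -9.3279


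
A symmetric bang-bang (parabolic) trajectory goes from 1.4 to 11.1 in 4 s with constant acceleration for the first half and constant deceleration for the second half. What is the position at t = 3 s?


Symmetric rest-to-rest: each phase covers (pf-p0)/2 in time T/2. 0.5*a*(T/2)^2 = (pf-p0)/2 => a = 4*(pf-p0)/T^2
a = 4*(11.1-1.4)/4^2 = 2.425
t = 3 is in the deceleration phase (t > T/2).
p = pf - 0.5*a*(T-t)^2 = 11.1 - 0.5*2.425*1^2
= 9.8875


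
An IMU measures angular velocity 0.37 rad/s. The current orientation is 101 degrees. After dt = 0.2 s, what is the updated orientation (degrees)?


delta_theta = w * dt = 0.37 * 0.2 = 0.074 rad
= 4.2399 deg
theta_new = 101 + 4.2399 = 105.2399 deg


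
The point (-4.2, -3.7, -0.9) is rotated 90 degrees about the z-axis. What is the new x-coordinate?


Rotation about z-axis: x' = x*cos(theta) - y*sin(theta)
= -4.2 * 0.0 - -3.7 * 1.0
= 3.7


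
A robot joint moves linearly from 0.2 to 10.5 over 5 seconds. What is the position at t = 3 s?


s = t/T = 3/5 = 0.6
p(t) = p0 + (pf-p0)*s
= 0.2 + (10.5 - 0.2) * 0.6
= 6.38


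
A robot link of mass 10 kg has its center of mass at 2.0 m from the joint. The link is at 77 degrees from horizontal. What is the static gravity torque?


tau = m*g*L*cos(angle)
= 10 * 9.81 * 2.0 * cos(77 deg)
= 10 * 9.81 * 2.0 * 0.225
= 44.1354 Nm


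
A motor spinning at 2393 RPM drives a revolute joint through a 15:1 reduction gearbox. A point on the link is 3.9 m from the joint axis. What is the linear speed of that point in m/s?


omega_motor = 2393 * 2*pi/60 = 250.5944 rad/s
omega_joint = omega_motor / 15 = 16.7063 rad/s
v = omega_joint * r = 16.7063 * 3.9
= 65.1545 m/s


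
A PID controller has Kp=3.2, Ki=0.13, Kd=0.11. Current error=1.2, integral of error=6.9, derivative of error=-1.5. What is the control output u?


u = Kp*e + Ki*int(e) + Kd*de/dt
= 3.2*1.2 + 0.13*6.9 + 0.11*(-1.5)
= 3.84 + 0.897 + -0.165
= 4.572


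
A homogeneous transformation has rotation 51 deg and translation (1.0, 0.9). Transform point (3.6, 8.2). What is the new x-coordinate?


x' = cos(theta)*px - sin(theta)*py + tx
= 0.6293*3.6 - 0.7771*8.2 + 1.0
= -3.107


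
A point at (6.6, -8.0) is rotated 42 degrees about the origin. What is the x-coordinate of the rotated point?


x' = x*cos(theta) - y*sin(theta)
cos(42 deg) = 0.7431, sin(42 deg) = 0.6691
x' = 6.6 * 0.7431 - -8.0 * 0.6691
= 4.9048 - -5.353
= 10.2578


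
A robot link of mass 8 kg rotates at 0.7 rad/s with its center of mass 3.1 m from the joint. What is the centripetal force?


F = m * omega^2 * r
= 8 * 0.7^2 * 3.1
= 8 * 0.49 * 3.1
= 12.152 N


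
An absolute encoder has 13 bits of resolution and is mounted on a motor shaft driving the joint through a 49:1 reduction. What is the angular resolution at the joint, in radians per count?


counts = 2^13 = 8192
effective counts at joint = 8192 * 49 = 401408
resolution = 2*pi / 401408
= 1.5653e-05 rad/count


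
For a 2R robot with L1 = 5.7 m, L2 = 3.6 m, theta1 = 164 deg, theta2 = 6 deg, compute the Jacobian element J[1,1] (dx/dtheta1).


J[1,1] = -L1*sin(t1) - L2*sin(t1+t2)
= -5.7*sin(164) - 3.6*sin(170)
= -2.1963


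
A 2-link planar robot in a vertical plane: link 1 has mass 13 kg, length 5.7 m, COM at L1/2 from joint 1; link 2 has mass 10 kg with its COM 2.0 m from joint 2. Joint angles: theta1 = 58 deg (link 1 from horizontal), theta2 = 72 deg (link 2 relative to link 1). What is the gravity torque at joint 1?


Horizontal distance from joint 1 to link-1 COM:
  x_c1 = (L1/2)*cos(t1) = 2.85 * 0.5299 = 1.5103 m
Horizontal distance from joint 1 to link-2 COM:
  x_c2 = L1*cos(t1) + Lc2*cos(t1+t2)
       = 5.7*0.5299 + 2.0*-0.6428 = 1.735 m
tau1 = m1*g*x_c1 + m2*g*x_c2
     = 13*9.81*1.5103 + 10*9.81*1.735
     = 192.6047 + 170.2
     = 362.8047 Nm
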